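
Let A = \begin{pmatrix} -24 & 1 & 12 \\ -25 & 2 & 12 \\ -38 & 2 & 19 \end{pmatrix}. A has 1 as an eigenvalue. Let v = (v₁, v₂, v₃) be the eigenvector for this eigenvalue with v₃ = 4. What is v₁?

2

A − 1I = [[-25, 1, 12], [-25, 1, 12], [-38, 2, 18]].
Solving (A − 1I)v = 0 gives the eigenspace spanned by (2, 2, 4).
With v₃ = 4, v = (2, 2, 4), so v₁ = 2.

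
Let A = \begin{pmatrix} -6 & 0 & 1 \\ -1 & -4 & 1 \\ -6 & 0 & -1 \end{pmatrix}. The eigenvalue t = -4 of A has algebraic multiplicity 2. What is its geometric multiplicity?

A + 4I = [[-2, 0, 1], [-1, 0, 1], [-6, 0, 3]].
This matrix has rank 2, so its null space has dimension 3 − 2 = 1.

1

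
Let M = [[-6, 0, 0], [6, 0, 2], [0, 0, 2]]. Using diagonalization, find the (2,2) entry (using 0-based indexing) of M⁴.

16

Characteristic polynomial: s^3 + 4s^2 - 12s = s(s - 2)(s + 6), so the eigenvalues are -6, 0, 2.
s=-6: eigenvector (1, -1, 0).
s=0: eigenvector (0, 1, 0).
s=2: eigenvector (0, 1, 1).
P = [[1, 0, 0], [-1, 1, 1], [0, 0, 1]], D = diag(-6, 0, 2), P⁻¹ = [[1, 0, 0], [1, 1, -1], [0, 0, 1]].
M⁴ = P·diag(1296, 0, 16)·P⁻¹ = [[1296, 0, 0], [-1296, 0, 16], [0, 0, 16]].
The requested entry is 16.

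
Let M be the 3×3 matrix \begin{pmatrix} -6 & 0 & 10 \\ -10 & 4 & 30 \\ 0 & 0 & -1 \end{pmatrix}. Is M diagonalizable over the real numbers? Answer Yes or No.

Characteristic polynomial: p(μ) = μ^3 + 3μ^2 - 22μ - 24 = (μ - 4)(μ + 1)(μ + 6).
All 3 eigenvalues are distinct, so M is diagonalizable.

Yes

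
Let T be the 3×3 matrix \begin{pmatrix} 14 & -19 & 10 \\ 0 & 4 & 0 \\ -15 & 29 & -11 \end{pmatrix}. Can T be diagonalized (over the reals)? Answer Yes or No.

No

Characteristic polynomial: p(λ) = λ^3 - 7λ^2 + 8λ + 16 = (λ - 4)^2(λ + 1).
λ = 4 has algebraic multiplicity 2; rank(T − 4I) = 2, so geometric multiplicity = 1.
Geometric multiplicity < algebraic multiplicity, so T is not diagonalizable.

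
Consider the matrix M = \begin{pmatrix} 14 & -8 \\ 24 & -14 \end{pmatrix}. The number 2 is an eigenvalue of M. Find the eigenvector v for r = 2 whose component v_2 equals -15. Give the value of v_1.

-10

M − 2I = [[12, -8], [24, -16]].
Solving (M − 2I)v = 0 gives the eigenspace spanned by (-10, -15).
With v_2 = -15, v = (-10, -15), so v_1 = -10.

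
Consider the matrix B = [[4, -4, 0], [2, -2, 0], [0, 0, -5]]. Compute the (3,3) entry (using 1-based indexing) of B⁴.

Characteristic polynomial: s^3 + 3s^2 - 10s = s(s - 2)(s + 5), so the eigenvalues are -5, 0, 2.
s=2: eigenvector (2, 1, 0).
s=0: eigenvector (1, 1, 0).
s=-5: eigenvector (0, 0, 1).
P = [[2, 1, 0], [1, 1, 0], [0, 0, 1]], D = diag(2, 0, -5), P⁻¹ = [[1, -1, 0], [-1, 2, 0], [0, 0, 1]].
B⁴ = P·diag(16, 0, 625)·P⁻¹ = [[32, -32, 0], [16, -16, 0], [0, 0, 625]].
The requested entry is 625.

625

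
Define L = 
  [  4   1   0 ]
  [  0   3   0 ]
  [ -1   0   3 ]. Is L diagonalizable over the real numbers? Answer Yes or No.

No

Characteristic polynomial: p(t) = t^3 - 10t^2 + 33t - 36 = (t - 4)(t - 3)^2.
t = 3 has algebraic multiplicity 2; rank(L − 3I) = 2, so geometric multiplicity = 1.
Geometric multiplicity < algebraic multiplicity, so L is not diagonalizable.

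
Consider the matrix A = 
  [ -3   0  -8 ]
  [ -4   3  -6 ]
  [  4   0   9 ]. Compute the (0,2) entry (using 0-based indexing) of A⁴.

-1248

Characteristic polynomial: t^3 - 9t^2 + 23t - 15 = (t - 5)(t - 3)(t - 1), so the eigenvalues are 1, 3, 5.
t=1: eigenvector (2, 1, -1).
t=3: eigenvector (0, 1, 0).
t=5: eigenvector (-1, -1, 1).
P = [[2, 0, -1], [1, 1, -1], [-1, 0, 1]], D = diag(1, 3, 5), P⁻¹ = [[1, 0, 1], [0, 1, 1], [1, 0, 2]].
A⁴ = P·diag(1, 81, 625)·P⁻¹ = [[-623, 0, -1248], [-624, 81, -1168], [624, 0, 1249]].
The requested entry is -1248.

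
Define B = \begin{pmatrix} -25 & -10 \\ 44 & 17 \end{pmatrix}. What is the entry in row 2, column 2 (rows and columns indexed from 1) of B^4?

Characteristic polynomial: s^2 + 8s + 15 = (s + 3)(s + 5), so the eigenvalues are -5, -3.
s=-3: eigenvector (-5, 11).
s=-5: eigenvector (1, -2).
P = [[-5, 1], [11, -2]], D = diag(-3, -5), P⁻¹ = [[2, 1], [11, 5]].
B⁴ = P·diag(81, 625)·P⁻¹ = [[6065, 2720], [-11968, -5359]].
The requested entry is -5359.

-5359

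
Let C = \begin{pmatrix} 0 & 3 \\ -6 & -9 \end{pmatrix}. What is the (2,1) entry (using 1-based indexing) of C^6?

Characteristic polynomial: μ^2 + 9μ + 18 = (μ + 3)(μ + 6), so the eigenvalues are -6, -3.
μ=-6: eigenvector (-1, 2).
μ=-3: eigenvector (-1, 1).
P = [[-1, -1], [2, 1]], D = diag(-6, -3), P⁻¹ = [[1, 1], [-2, -1]].
C⁶ = P·diag(46656, 729)·P⁻¹ = [[-45198, -45927], [91854, 92583]].
The requested entry is 91854.

91854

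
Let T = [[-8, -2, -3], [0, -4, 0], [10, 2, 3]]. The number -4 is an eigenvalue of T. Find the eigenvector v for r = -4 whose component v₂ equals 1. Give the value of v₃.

T + 4I = [[-4, -2, -3], [0, 0, 0], [10, 2, 7]].
Solving (T + 4I)v = 0 gives the eigenspace spanned by (4, 1, -6).
With v₂ = 1, v = (4, 1, -6), so v₃ = -6.

-6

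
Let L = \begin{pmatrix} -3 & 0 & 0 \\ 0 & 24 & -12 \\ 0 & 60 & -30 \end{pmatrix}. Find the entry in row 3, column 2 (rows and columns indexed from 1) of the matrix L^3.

Characteristic polynomial: λ^3 + 9λ^2 + 18λ = λ(λ + 3)(λ + 6), so the eigenvalues are -6, -3, 0.
λ=-3: eigenvector (1, 0, 0).
λ=0: eigenvector (0, 1, 2).
λ=-6: eigenvector (0, 2, 5).
P = [[1, 0, 0], [0, 1, 2], [0, 2, 5]], D = diag(-3, 0, -6), P⁻¹ = [[1, 0, 0], [0, 5, -2], [0, -2, 1]].
L³ = P·diag(-27, 0, -216)·P⁻¹ = [[-27, 0, 0], [0, 864, -432], [0, 2160, -1080]].
The requested entry is 2160.

2160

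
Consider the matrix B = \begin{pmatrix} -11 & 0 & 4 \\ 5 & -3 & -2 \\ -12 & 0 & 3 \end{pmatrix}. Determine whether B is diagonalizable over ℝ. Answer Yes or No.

Characteristic polynomial: p(r) = r^3 + 11r^2 + 39r + 45 = (r + 3)^2(r + 5).
r = -3 has algebraic multiplicity 2; rank(B + 3I) = 2, so geometric multiplicity = 1.
Geometric multiplicity < algebraic multiplicity, so B is not diagonalizable.

No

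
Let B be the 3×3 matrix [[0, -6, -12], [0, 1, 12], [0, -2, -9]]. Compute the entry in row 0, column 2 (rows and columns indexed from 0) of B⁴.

Characteristic polynomial: t^3 + 8t^2 + 15t = t(t + 3)(t + 5), so the eigenvalues are -5, -3, 0.
t=0: eigenvector (1, 0, 0).
t=-3: eigenvector (2, 3, -1).
t=-5: eigenvector (0, -2, 1).
P = [[1, 2, 0], [0, 3, -2], [0, -1, 1]], D = diag(0, -3, -5), P⁻¹ = [[1, -2, -4], [0, 1, 2], [0, 1, 3]].
B⁴ = P·diag(0, 81, 625)·P⁻¹ = [[0, 162, 324], [0, -1007, -3264], [0, 544, 1713]].
The requested entry is 324.

324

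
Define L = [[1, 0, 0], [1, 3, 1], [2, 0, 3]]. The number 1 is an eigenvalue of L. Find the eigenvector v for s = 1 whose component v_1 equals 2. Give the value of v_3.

-2

L − 1I = [[0, 0, 0], [1, 2, 1], [2, 0, 2]].
Solving (L − 1I)v = 0 gives the eigenspace spanned by (2, 0, -2).
With v_1 = 2, v = (2, 0, -2), so v_3 = -2.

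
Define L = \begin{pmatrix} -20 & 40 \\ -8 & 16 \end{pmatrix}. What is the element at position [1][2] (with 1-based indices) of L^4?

-2560

Characteristic polynomial: λ^2 + 4λ = λ(λ + 4), so the eigenvalues are -4, 0.
λ=-4: eigenvector (5, 2).
λ=0: eigenvector (2, 1).
P = [[5, 2], [2, 1]], D = diag(-4, 0), P⁻¹ = [[1, -2], [-2, 5]].
L⁴ = P·diag(256, 0)·P⁻¹ = [[1280, -2560], [512, -1024]].
The requested entry is -2560.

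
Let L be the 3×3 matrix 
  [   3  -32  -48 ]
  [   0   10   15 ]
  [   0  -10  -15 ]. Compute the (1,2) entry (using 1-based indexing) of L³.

-608

Characteristic polynomial: s^3 + 2s^2 - 15s = s(s - 3)(s + 5), so the eigenvalues are -5, 0, 3.
s=3: eigenvector (1, 0, 0).
s=-5: eigenvector (2, -1, 1).
s=0: eigenvector (0, 3, -2).
P = [[1, 2, 0], [0, -1, 3], [0, 1, -2]], D = diag(3, -5, 0), P⁻¹ = [[1, -4, -6], [0, 2, 3], [0, 1, 1]].
L³ = P·diag(27, -125, 0)·P⁻¹ = [[27, -608, -912], [0, 250, 375], [0, -250, -375]].
The requested entry is -608.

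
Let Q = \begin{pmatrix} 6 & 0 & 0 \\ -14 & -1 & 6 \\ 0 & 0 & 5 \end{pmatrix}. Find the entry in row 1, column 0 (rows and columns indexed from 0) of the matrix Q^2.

-70

Characteristic polynomial: t^3 - 10t^2 + 19t + 30 = (t - 6)(t - 5)(t + 1), so the eigenvalues are -1, 5, 6.
t=-1: eigenvector (0, 1, 0).
t=6: eigenvector (1, -2, 0).
t=5: eigenvector (0, 1, 1).
P = [[0, 1, 0], [1, -2, 1], [0, 0, 1]], D = diag(-1, 6, 5), P⁻¹ = [[2, 1, -1], [1, 0, 0], [0, 0, 1]].
Q² = P·diag(1, 36, 25)·P⁻¹ = [[36, 0, 0], [-70, 1, 24], [0, 0, 25]].
The requested entry is -70.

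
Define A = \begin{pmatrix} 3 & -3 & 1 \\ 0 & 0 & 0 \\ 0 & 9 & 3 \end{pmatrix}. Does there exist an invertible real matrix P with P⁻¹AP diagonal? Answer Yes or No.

No

Characteristic polynomial: p(r) = r^3 - 6r^2 + 9r = r(r - 3)^2.
r = 3 has algebraic multiplicity 2; rank(A − 3I) = 2, so geometric multiplicity = 1.
Geometric multiplicity < algebraic multiplicity, so A is not diagonalizable.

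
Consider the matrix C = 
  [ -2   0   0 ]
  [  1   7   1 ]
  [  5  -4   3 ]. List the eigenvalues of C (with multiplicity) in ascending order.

-2, 5, 5

Characteristic polynomial: p(μ) = μ^3 - 8μ^2 + 5μ + 50 = (μ - 5)^2(μ + 2).
Roots (with multiplicity): -2, 5, 5.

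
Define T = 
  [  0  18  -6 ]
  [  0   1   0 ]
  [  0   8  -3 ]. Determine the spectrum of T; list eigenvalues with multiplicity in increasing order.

-3, 0, 1

Characteristic polynomial: p(s) = s^3 + 2s^2 - 3s = s(s - 1)(s + 3).
Roots (with multiplicity): -3, 0, 1.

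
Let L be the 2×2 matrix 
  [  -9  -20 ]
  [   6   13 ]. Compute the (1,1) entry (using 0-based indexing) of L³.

157

Characteristic polynomial: r^2 - 4r + 3 = (r - 3)(r - 1), so the eigenvalues are 1, 3.
r=1: eigenvector (-2, 1).
r=3: eigenvector (-5, 3).
P = [[-2, -5], [1, 3]], D = diag(1, 3), P⁻¹ = [[-3, -5], [1, 2]].
L³ = P·diag(1, 27)·P⁻¹ = [[-129, -260], [78, 157]].
The requested entry is 157.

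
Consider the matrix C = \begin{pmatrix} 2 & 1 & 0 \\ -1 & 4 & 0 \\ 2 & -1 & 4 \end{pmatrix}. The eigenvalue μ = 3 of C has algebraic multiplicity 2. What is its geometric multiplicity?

C − 3I = [[-1, 1, 0], [-1, 1, 0], [2, -1, 1]].
This matrix has rank 2, so its null space has dimension 3 − 2 = 1.

1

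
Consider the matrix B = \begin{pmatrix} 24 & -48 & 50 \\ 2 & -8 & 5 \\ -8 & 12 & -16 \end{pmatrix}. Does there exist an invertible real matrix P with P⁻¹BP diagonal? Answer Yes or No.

No

Characteristic polynomial: p(t) = t^3 - 12t - 16 = (t - 4)(t + 2)^2.
t = -2 has algebraic multiplicity 2; rank(B + 2I) = 2, so geometric multiplicity = 1.
Geometric multiplicity < algebraic multiplicity, so B is not diagonalizable.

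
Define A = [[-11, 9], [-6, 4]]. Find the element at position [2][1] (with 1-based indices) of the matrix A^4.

1218

Characteristic polynomial: s^2 + 7s + 10 = (s + 2)(s + 5), so the eigenvalues are -5, -2.
s=-2: eigenvector (1, 1).
s=-5: eigenvector (3, 2).
P = [[1, 3], [1, 2]], D = diag(-2, -5), P⁻¹ = [[-2, 3], [1, -1]].
A⁴ = P·diag(16, 625)·P⁻¹ = [[1843, -1827], [1218, -1202]].
The requested entry is 1218.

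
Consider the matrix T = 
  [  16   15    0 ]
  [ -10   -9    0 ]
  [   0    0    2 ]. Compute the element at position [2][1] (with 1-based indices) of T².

Characteristic polynomial: λ^3 - 9λ^2 + 20λ - 12 = (λ - 6)(λ - 2)(λ - 1), so the eigenvalues are 1, 2, 6.
λ=6: eigenvector (3, -2, 0).
λ=1: eigenvector (-1, 1, 0).
λ=2: eigenvector (0, 0, 1).
P = [[3, -1, 0], [-2, 1, 0], [0, 0, 1]], D = diag(6, 1, 2), P⁻¹ = [[1, 1, 0], [2, 3, 0], [0, 0, 1]].
T² = P·diag(36, 1, 4)·P⁻¹ = [[106, 105, 0], [-70, -69, 0], [0, 0, 4]].
The requested entry is -70.

-70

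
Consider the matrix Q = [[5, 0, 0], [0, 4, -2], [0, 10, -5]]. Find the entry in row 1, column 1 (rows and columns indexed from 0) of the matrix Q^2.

Characteristic polynomial: λ^3 - 4λ^2 - 5λ = λ(λ - 5)(λ + 1), so the eigenvalues are -1, 0, 5.
λ=5: eigenvector (1, 0, 0).
λ=0: eigenvector (0, 1, 2).
λ=-1: eigenvector (0, 2, 5).
P = [[1, 0, 0], [0, 1, 2], [0, 2, 5]], D = diag(5, 0, -1), P⁻¹ = [[1, 0, 0], [0, 5, -2], [0, -2, 1]].
Q² = P·diag(25, 0, 1)·P⁻¹ = [[25, 0, 0], [0, -4, 2], [0, -10, 5]].
The requested entry is -4.

-4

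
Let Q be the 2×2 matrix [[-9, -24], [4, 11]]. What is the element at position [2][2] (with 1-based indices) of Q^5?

731

Characteristic polynomial: μ^2 - 2μ - 3 = (μ - 3)(μ + 1), so the eigenvalues are -1, 3.
μ=3: eigenvector (2, -1).
μ=-1: eigenvector (-3, 1).
P = [[2, -3], [-1, 1]], D = diag(3, -1), P⁻¹ = [[-1, -3], [-1, -2]].
Q⁵ = P·diag(243, -1)·P⁻¹ = [[-489, -1464], [244, 731]].
The requested entry is 731.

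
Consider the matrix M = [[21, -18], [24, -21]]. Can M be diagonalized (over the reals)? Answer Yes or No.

Characteristic polynomial: p(λ) = λ^2 - 9 = (λ - 3)(λ + 3).
All 2 eigenvalues are distinct, so M is diagonalizable.

Yes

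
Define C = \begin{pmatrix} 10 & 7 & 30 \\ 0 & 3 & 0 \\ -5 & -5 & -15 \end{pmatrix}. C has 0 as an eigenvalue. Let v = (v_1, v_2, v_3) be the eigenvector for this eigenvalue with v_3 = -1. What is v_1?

3

C = [[10, 7, 30], [0, 3, 0], [-5, -5, -15]].
Solving (C)v = 0 gives the eigenspace spanned by (3, 0, -1).
With v_3 = -1, v = (3, 0, -1), so v_1 = 3.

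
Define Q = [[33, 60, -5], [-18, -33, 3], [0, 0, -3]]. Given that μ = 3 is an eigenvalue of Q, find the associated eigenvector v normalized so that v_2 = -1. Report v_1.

2

Q − 3I = [[30, 60, -5], [-18, -36, 3], [0, 0, -6]].
Solving (Q − 3I)v = 0 gives the eigenspace spanned by (2, -1, 0).
With v_2 = -1, v = (2, -1, 0), so v_1 = 2.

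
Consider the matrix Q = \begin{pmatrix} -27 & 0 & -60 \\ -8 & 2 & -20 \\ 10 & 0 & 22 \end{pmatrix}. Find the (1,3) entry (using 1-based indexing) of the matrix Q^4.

Characteristic polynomial: μ^3 + 3μ^2 - 4μ - 12 = (μ - 2)(μ + 2)(μ + 3), so the eigenvalues are -3, -2, 2.
μ=-3: eigenvector (5, 0, -2).
μ=2: eigenvector (0, 1, 0).
μ=-2: eigenvector (-12, 1, 5).
P = [[5, 0, -12], [0, 1, 1], [-2, 0, 5]], D = diag(-3, 2, -2), P⁻¹ = [[5, 0, 12], [-2, 1, -5], [2, 0, 5]].
Q⁴ = P·diag(81, 16, 16)·P⁻¹ = [[1641, 0, 3900], [0, 16, 0], [-650, 0, -1544]].
The requested entry is 3900.

3900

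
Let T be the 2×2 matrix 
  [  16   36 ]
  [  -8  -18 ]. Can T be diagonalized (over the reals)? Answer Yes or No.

Yes

Characteristic polynomial: p(μ) = μ^2 + 2μ = μ(μ + 2).
All 2 eigenvalues are distinct, so T is diagonalizable.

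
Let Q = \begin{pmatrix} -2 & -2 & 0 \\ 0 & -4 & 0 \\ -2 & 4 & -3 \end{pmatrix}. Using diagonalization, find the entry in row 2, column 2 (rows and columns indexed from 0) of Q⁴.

Characteristic polynomial: r^3 + 9r^2 + 26r + 24 = (r + 2)(r + 3)(r + 4), so the eigenvalues are -4, -3, -2.
r=-2: eigenvector (1, 0, -2).
r=-4: eigenvector (1, 1, -2).
r=-3: eigenvector (0, 0, 1).
P = [[1, 1, 0], [0, 1, 0], [-2, -2, 1]], D = diag(-2, -4, -3), P⁻¹ = [[1, -1, 0], [0, 1, 0], [2, 0, 1]].
Q⁴ = P·diag(16, 256, 81)·P⁻¹ = [[16, 240, 0], [0, 256, 0], [130, -480, 81]].
The requested entry is 81.

81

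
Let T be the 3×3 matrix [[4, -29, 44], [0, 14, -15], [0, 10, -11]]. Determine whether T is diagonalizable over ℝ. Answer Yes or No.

Characteristic polynomial: p(s) = s^3 - 7s^2 + 8s + 16 = (s - 4)^2(s + 1).
s = 4 has algebraic multiplicity 2; rank(T − 4I) = 2, so geometric multiplicity = 1.
Geometric multiplicity < algebraic multiplicity, so T is not diagonalizable.

No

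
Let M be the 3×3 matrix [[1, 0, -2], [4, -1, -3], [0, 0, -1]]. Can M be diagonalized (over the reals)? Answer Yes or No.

Characteristic polynomial: p(s) = s^3 + s^2 - s - 1 = (s - 1)(s + 1)^2.
s = -1 has algebraic multiplicity 2; rank(M + 1I) = 2, so geometric multiplicity = 1.
Geometric multiplicity < algebraic multiplicity, so M is not diagonalizable.

No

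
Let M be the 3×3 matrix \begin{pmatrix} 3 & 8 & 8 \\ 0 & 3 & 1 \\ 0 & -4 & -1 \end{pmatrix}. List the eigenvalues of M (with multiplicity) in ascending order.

Characteristic polynomial: p(s) = s^3 - 5s^2 + 7s - 3 = (s - 3)(s - 1)^2.
Roots (with multiplicity): 1, 1, 3.

1, 1, 3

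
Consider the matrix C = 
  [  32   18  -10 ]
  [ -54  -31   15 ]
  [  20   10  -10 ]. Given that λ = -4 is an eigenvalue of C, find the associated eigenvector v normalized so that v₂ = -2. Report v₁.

1

C + 4I = [[36, 18, -10], [-54, -27, 15], [20, 10, -6]].
Solving (C + 4I)v = 0 gives the eigenspace spanned by (1, -2, 0).
With v₂ = -2, v = (1, -2, 0), so v₁ = 1.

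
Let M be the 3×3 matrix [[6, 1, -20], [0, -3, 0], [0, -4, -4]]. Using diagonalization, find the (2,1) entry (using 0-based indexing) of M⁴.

700

Characteristic polynomial: t^3 + t^2 - 30t - 72 = (t - 6)(t + 3)(t + 4), so the eigenvalues are -4, -3, 6.
t=6: eigenvector (1, 0, 0).
t=-3: eigenvector (-9, 1, -4).
t=-4: eigenvector (2, 0, 1).
P = [[1, -9, 2], [0, 1, 0], [0, -4, 1]], D = diag(6, -3, -4), P⁻¹ = [[1, 1, -2], [0, 1, 0], [0, 4, 1]].
M⁴ = P·diag(1296, 81, 256)·P⁻¹ = [[1296, 2615, -2080], [0, 81, 0], [0, 700, 256]].
The requested entry is 700.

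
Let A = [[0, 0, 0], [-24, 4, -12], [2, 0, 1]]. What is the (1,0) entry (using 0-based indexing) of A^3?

Characteristic polynomial: s^3 - 5s^2 + 4s = s(s - 4)(s - 1), so the eigenvalues are 0, 1, 4.
s=0: eigenvector (1, 0, -2).
s=1: eigenvector (0, 4, 1).
s=4: eigenvector (0, 1, 0).
P = [[1, 0, 0], [0, 4, 1], [-2, 1, 0]], D = diag(0, 1, 4), P⁻¹ = [[1, 0, 0], [2, 0, 1], [-8, 1, -4]].
A³ = P·diag(0, 1, 64)·P⁻¹ = [[0, 0, 0], [-504, 64, -252], [2, 0, 1]].
The requested entry is -504.

-504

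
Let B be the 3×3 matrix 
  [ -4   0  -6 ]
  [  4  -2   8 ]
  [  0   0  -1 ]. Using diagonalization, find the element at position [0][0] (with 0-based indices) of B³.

Characteristic polynomial: λ^3 + 7λ^2 + 14λ + 8 = (λ + 1)(λ + 2)(λ + 4), so the eigenvalues are -4, -2, -1.
λ=-4: eigenvector (1, -2, 0).
λ=-1: eigenvector (-2, 0, 1).
λ=-2: eigenvector (0, 1, 0).
P = [[1, -2, 0], [-2, 0, 1], [0, 1, 0]], D = diag(-4, -1, -2), P⁻¹ = [[1, 0, 2], [0, 0, 1], [2, 1, 4]].
B³ = P·diag(-64, -1, -8)·P⁻¹ = [[-64, 0, -126], [112, -8, 224], [0, 0, -1]].
The requested entry is -64.

-64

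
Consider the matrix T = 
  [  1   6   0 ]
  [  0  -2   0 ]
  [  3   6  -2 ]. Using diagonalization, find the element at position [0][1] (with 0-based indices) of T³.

Characteristic polynomial: μ^3 + 3μ^2 - 4 = (μ - 1)(μ + 2)^2, so the eigenvalues are -2, -2, 1.
μ=-2: eigenvector (-2, 1, -2).
μ=1: eigenvector (1, 0, 1).
μ=-2: eigenvector (2, -1, 3).
P = [[-2, 1, 2], [1, 0, -1], [-2, 1, 3]], D = diag(-2, 1, -2), P⁻¹ = [[-1, 1, 1], [1, 2, 0], [-1, 0, 1]].
T³ = P·diag(-8, 1, -8)·P⁻¹ = [[1, 18, 0], [0, -8, 0], [9, 18, -8]].
The requested entry is 18.

18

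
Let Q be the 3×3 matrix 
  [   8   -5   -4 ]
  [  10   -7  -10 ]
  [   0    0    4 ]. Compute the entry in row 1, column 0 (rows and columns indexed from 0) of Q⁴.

Characteristic polynomial: λ^3 - 5λ^2 - 2λ + 24 = (λ - 4)(λ - 3)(λ + 2), so the eigenvalues are -2, 3, 4.
λ=4: eigenvector (1, 0, 1).
λ=3: eigenvector (1, 1, 0).
λ=-2: eigenvector (-1, -2, 0).
P = [[1, 1, -1], [0, 1, -2], [1, 0, 0]], D = diag(4, 3, -2), P⁻¹ = [[0, 0, 1], [2, -1, -2], [1, -1, -1]].
Q⁴ = P·diag(256, 81, 16)·P⁻¹ = [[146, -65, 110], [130, -49, -130], [0, 0, 256]].
The requested entry is 130.

130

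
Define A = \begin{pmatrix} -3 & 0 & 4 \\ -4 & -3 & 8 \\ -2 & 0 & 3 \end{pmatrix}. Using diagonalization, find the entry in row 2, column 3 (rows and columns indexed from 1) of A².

-16

Characteristic polynomial: s^3 + 3s^2 - s - 3 = (s - 1)(s + 1)(s + 3), so the eigenvalues are -3, -1, 1.
s=-3: eigenvector (0, 1, 0).
s=1: eigenvector (-1, -1, -1).
s=-1: eigenvector (2, 0, 1).
P = [[0, -1, 2], [1, -1, 0], [0, -1, 1]], D = diag(-3, 1, -1), P⁻¹ = [[1, 1, -2], [1, 0, -2], [1, 0, -1]].
A² = P·diag(9, 1, 1)·P⁻¹ = [[1, 0, 0], [8, 9, -16], [0, 0, 1]].
The requested entry is -16.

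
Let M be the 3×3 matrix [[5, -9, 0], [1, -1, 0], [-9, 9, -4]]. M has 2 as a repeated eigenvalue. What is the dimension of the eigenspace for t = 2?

M − 2I = [[3, -9, 0], [1, -3, 0], [-9, 9, -6]].
This matrix has rank 2, so its null space has dimension 3 − 2 = 1.

1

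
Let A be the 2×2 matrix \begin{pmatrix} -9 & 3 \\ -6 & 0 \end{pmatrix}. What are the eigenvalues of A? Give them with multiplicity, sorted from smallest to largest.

Characteristic polynomial: p(r) = r^2 + 9r + 18 = (r + 3)(r + 6).
Roots (with multiplicity): -6, -3.

-6, -3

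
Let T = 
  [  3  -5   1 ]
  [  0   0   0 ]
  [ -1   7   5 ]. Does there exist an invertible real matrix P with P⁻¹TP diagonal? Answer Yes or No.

No

Characteristic polynomial: p(λ) = λ^3 - 8λ^2 + 16λ = λ(λ - 4)^2.
λ = 4 has algebraic multiplicity 2; rank(T − 4I) = 2, so geometric multiplicity = 1.
Geometric multiplicity < algebraic multiplicity, so T is not diagonalizable.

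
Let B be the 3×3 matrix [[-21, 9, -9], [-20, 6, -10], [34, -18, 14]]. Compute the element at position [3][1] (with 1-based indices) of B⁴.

5210

Characteristic polynomial: s^3 + s^2 - 30s - 72 = (s - 6)(s + 3)(s + 4), so the eigenvalues are -4, -3, 6.
s=6: eigenvector (1, 1, -2).
s=-3: eigenvector (1, 0, -2).
s=-4: eigenvector (0, 1, 1).
P = [[1, 1, 0], [1, 0, 1], [-2, -2, 1]], D = diag(6, -3, -4), P⁻¹ = [[-2, 1, -1], [3, -1, 1], [2, 0, 1]].
B⁴ = P·diag(1296, 81, 256)·P⁻¹ = [[-2349, 1215, -1215], [-2080, 1296, -1040], [5210, -2430, 2686]].
The requested entry is 5210.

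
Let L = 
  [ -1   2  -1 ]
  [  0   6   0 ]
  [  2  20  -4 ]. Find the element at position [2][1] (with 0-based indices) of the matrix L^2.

44

Characteristic polynomial: r^3 - r^2 - 24r - 36 = (r - 6)(r + 2)(r + 3), so the eigenvalues are -3, -2, 6.
r=6: eigenvector (0, 1, 2).
r=-3: eigenvector (1, 0, 2).
r=-2: eigenvector (-1, 0, -1).
P = [[0, 1, -1], [1, 0, 0], [2, 2, -1]], D = diag(6, -3, -2), P⁻¹ = [[0, 1, 0], [-1, -2, 1], [-2, -2, 1]].
L² = P·diag(36, 9, 4)·P⁻¹ = [[-1, -10, 5], [0, 36, 0], [-10, 44, 14]].
The requested entry is 44.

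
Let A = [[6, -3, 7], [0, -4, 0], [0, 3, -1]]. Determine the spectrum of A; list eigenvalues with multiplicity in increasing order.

-4, -1, 6

Characteristic polynomial: p(s) = s^3 - s^2 - 26s - 24 = (s - 6)(s + 1)(s + 4).
Roots (with multiplicity): -4, -1, 6.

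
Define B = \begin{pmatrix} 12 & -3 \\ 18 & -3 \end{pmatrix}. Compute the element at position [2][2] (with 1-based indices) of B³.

-351

Characteristic polynomial: r^2 - 9r + 18 = (r - 6)(r - 3), so the eigenvalues are 3, 6.
r=6: eigenvector (-1, -2).
r=3: eigenvector (1, 3).
P = [[-1, 1], [-2, 3]], D = diag(6, 3), P⁻¹ = [[-3, 1], [-2, 1]].
B³ = P·diag(216, 27)·P⁻¹ = [[594, -189], [1134, -351]].
The requested entry is -351.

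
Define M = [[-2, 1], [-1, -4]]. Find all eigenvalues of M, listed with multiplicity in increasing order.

-3, -3

Characteristic polynomial: p(μ) = μ^2 + 6μ + 9 = (μ + 3)^2.
Roots (with multiplicity): -3, -3.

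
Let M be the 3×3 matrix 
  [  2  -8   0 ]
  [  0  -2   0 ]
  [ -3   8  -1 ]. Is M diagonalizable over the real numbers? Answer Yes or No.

Yes

Characteristic polynomial: p(λ) = λ^3 + λ^2 - 4λ - 4 = (λ - 2)(λ + 1)(λ + 2).
All 3 eigenvalues are distinct, so M is diagonalizable.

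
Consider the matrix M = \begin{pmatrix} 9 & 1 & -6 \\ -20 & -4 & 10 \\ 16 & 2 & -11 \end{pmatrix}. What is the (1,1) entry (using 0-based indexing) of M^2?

16

Characteristic polynomial: t^3 + 6t^2 + 5t - 12 = (t - 1)(t + 3)(t + 4), so the eigenvalues are -4, -3, 1.
t=1: eigenvector (-1, 2, -1).
t=-4: eigenvector (-1, 1, -2).
t=-3: eigenvector (1, 0, 2).
P = [[-1, -1, 1], [2, 1, 0], [-1, -2, 2]], D = diag(1, -4, -3), P⁻¹ = [[-2, 0, 1], [4, 1, -2], [3, 1, -1]].
M² = P·diag(1, 16, 9)·P⁻¹ = [[-35, -7, 22], [60, 16, -30], [-72, -14, 45]].
The requested entry is 16.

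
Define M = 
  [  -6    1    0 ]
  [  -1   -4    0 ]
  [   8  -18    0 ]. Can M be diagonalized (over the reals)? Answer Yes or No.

Characteristic polynomial: p(μ) = μ^3 + 10μ^2 + 25μ = μ(μ + 5)^2.
μ = -5 has algebraic multiplicity 2; rank(M + 5I) = 2, so geometric multiplicity = 1.
Geometric multiplicity < algebraic multiplicity, so M is not diagonalizable.

No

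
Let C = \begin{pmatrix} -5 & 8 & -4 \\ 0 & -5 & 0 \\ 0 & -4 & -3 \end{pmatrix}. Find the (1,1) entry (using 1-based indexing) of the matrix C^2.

Characteristic polynomial: s^3 + 13s^2 + 55s + 75 = (s + 3)(s + 5)^2, so the eigenvalues are -5, -5, -3.
s=-3: eigenvector (-2, 0, 1).
s=-5: eigenvector (0, 1, 2).
s=-5: eigenvector (1, 0, 0).
P = [[-2, 0, 1], [0, 1, 0], [1, 2, 0]], D = diag(-3, -5, -5), P⁻¹ = [[0, -2, 1], [0, 1, 0], [1, -4, 2]].
C² = P·diag(9, 25, 25)·P⁻¹ = [[25, -64, 32], [0, 25, 0], [0, 32, 9]].
The requested entry is 25.

25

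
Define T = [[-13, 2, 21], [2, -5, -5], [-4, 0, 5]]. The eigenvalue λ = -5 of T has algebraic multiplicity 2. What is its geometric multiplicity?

T + 5I = [[-8, 2, 21], [2, 0, -5], [-4, 0, 10]].
This matrix has rank 2, so its null space has dimension 3 − 2 = 1.

1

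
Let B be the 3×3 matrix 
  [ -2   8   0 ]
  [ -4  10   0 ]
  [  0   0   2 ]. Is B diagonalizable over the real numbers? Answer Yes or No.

Characteristic polynomial: p(t) = t^3 - 10t^2 + 28t - 24 = (t - 6)(t - 2)^2.
t = 2 has algebraic multiplicity 2; rank(B − 2I) = 1, so geometric multiplicity = 2.
Every eigenvalue has geometric = algebraic multiplicity, so B is diagonalizable.

Yes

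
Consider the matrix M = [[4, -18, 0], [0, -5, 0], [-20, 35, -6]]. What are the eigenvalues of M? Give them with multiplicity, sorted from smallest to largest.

-6, -5, 4

Characteristic polynomial: p(λ) = λ^3 + 7λ^2 - 14λ - 120 = (λ - 4)(λ + 5)(λ + 6).
Roots (with multiplicity): -6, -5, 4.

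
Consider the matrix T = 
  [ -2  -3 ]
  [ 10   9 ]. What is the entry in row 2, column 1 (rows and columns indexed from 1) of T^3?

Characteristic polynomial: r^2 - 7r + 12 = (r - 4)(r - 3), so the eigenvalues are 3, 4.
r=4: eigenvector (1, -2).
r=3: eigenvector (3, -5).
P = [[1, 3], [-2, -5]], D = diag(4, 3), P⁻¹ = [[-5, -3], [2, 1]].
T³ = P·diag(64, 27)·P⁻¹ = [[-158, -111], [370, 249]].
The requested entry is 370.

370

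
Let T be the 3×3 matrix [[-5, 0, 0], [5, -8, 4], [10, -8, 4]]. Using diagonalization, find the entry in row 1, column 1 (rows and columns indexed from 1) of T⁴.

Characteristic polynomial: μ^3 + 9μ^2 + 20μ = μ(μ + 4)(μ + 5), so the eigenvalues are -5, -4, 0.
μ=-5: eigenvector (1, -1, -2).
μ=-4: eigenvector (0, 1, 1).
μ=0: eigenvector (0, 1, 2).
P = [[1, 0, 0], [-1, 1, 1], [-2, 1, 2]], D = diag(-5, -4, 0), P⁻¹ = [[1, 0, 0], [0, 2, -1], [1, -1, 1]].
T⁴ = P·diag(625, 256, 0)·P⁻¹ = [[625, 0, 0], [-625, 512, -256], [-1250, 512, -256]].
The requested entry is 625.

625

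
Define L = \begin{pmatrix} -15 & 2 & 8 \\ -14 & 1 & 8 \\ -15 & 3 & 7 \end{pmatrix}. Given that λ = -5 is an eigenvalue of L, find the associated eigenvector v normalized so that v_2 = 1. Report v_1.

L + 5I = [[-10, 2, 8], [-14, 6, 8], [-15, 3, 12]].
Solving (L + 5I)v = 0 gives the eigenspace spanned by (1, 1, 1).
With v_2 = 1, v = (1, 1, 1), so v_1 = 1.

1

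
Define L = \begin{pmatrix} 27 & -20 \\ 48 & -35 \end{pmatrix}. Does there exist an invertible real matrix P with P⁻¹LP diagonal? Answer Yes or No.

Characteristic polynomial: p(r) = r^2 + 8r + 15 = (r + 3)(r + 5).
All 2 eigenvalues are distinct, so L is diagonalizable.

Yes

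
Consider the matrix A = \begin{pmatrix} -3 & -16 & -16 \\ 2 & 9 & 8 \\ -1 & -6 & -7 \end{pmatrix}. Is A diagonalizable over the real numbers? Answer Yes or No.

No

Characteristic polynomial: p(s) = s^3 + s^2 - 5s + 3 = (s - 1)^2(s + 3).
s = 1 has algebraic multiplicity 2; rank(A − 1I) = 2, so geometric multiplicity = 1.
Geometric multiplicity < algebraic multiplicity, so A is not diagonalizable.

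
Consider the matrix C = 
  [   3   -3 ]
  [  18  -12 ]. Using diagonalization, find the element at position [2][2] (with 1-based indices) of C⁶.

Characteristic polynomial: μ^2 + 9μ + 18 = (μ + 3)(μ + 6), so the eigenvalues are -6, -3.
μ=-6: eigenvector (1, 3).
μ=-3: eigenvector (-1, -2).
P = [[1, -1], [3, -2]], D = diag(-6, -3), P⁻¹ = [[-2, 1], [-3, 1]].
C⁶ = P·diag(46656, 729)·P⁻¹ = [[-91125, 45927], [-275562, 138510]].
The requested entry is 138510.

138510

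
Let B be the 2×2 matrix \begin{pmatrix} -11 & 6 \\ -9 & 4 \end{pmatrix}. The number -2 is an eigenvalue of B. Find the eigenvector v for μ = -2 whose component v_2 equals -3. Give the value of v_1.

B + 2I = [[-9, 6], [-9, 6]].
Solving (B + 2I)v = 0 gives the eigenspace spanned by (-2, -3).
With v_2 = -3, v = (-2, -3), so v_1 = -2.

-2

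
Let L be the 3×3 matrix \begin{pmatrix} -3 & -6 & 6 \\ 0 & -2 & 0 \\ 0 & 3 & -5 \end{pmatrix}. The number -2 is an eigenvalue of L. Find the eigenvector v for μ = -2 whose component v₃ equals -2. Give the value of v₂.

-2

L + 2I = [[-1, -6, 6], [0, 0, 0], [0, 3, -3]].
Solving (L + 2I)v = 0 gives the eigenspace spanned by (0, -2, -2).
With v₃ = -2, v = (0, -2, -2), so v₂ = -2.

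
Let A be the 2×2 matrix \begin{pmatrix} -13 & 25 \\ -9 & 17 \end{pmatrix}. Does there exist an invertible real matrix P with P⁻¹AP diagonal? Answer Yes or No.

Characteristic polynomial: p(λ) = λ^2 - 4λ + 4 = (λ - 2)^2.
λ = 2 has algebraic multiplicity 2; rank(A − 2I) = 1, so geometric multiplicity = 1.
Geometric multiplicity < algebraic multiplicity, so A is not diagonalizable.

No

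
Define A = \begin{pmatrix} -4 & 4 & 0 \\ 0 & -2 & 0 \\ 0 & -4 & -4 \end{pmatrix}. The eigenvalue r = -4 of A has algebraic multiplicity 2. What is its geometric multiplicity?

A + 4I = [[0, 4, 0], [0, 2, 0], [0, -4, 0]].
This matrix has rank 1, so its null space has dimension 3 − 1 = 2.

2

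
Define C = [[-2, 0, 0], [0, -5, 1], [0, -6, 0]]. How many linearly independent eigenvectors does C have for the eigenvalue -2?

C + 2I = [[0, 0, 0], [0, -3, 1], [0, -6, 2]].
This matrix has rank 1, so its null space has dimension 3 − 1 = 2.

2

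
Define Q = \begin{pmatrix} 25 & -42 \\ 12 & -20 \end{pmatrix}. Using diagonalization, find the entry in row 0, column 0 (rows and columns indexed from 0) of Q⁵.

Characteristic polynomial: μ^2 - 5μ + 4 = (μ - 4)(μ - 1), so the eigenvalues are 1, 4.
μ=4: eigenvector (2, 1).
μ=1: eigenvector (-7, -4).
P = [[2, -7], [1, -4]], D = diag(4, 1), P⁻¹ = [[4, -7], [1, -2]].
Q⁵ = P·diag(1024, 1)·P⁻¹ = [[8185, -14322], [4092, -7160]].
The requested entry is 8185.

8185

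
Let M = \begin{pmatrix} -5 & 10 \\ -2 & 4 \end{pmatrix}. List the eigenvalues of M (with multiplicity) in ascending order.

-1, 0

Characteristic polynomial: p(t) = t^2 + t = t(t + 1).
Roots (with multiplicity): -1, 0.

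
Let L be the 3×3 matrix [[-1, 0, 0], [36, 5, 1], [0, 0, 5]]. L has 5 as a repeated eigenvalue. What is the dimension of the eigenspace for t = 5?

L − 5I = [[-6, 0, 0], [36, 0, 1], [0, 0, 0]].
This matrix has rank 2, so its null space has dimension 3 − 2 = 1.

1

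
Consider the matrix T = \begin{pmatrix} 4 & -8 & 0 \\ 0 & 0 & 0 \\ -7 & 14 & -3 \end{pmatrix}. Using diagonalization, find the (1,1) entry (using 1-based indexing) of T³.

64

Characteristic polynomial: s^3 - s^2 - 12s = s(s - 4)(s + 3), so the eigenvalues are -3, 0, 4.
s=0: eigenvector (2, 1, 0).
s=4: eigenvector (1, 0, -1).
s=-3: eigenvector (0, 0, 1).
P = [[2, 1, 0], [1, 0, 0], [0, -1, 1]], D = diag(0, 4, -3), P⁻¹ = [[0, 1, 0], [1, -2, 0], [1, -2, 1]].
T³ = P·diag(0, 64, -27)·P⁻¹ = [[64, -128, 0], [0, 0, 0], [-91, 182, -27]].
The requested entry is 64.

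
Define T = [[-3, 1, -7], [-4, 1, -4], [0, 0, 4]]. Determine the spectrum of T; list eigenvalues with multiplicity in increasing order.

Characteristic polynomial: p(s) = s^3 - 2s^2 - 7s - 4 = (s - 4)(s + 1)^2.
Roots (with multiplicity): -1, -1, 4.

-1, -1, 4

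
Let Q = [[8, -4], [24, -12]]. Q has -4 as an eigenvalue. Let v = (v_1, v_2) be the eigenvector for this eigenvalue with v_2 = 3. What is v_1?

Q + 4I = [[12, -4], [24, -8]].
Solving (Q + 4I)v = 0 gives the eigenspace spanned by (1, 3).
With v_2 = 3, v = (1, 3), so v_1 = 1.

1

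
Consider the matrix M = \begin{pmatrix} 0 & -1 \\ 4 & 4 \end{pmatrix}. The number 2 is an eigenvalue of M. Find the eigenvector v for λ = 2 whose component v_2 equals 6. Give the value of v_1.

M − 2I = [[-2, -1], [4, 2]].
Solving (M − 2I)v = 0 gives the eigenspace spanned by (-3, 6).
With v_2 = 6, v = (-3, 6), so v_1 = -3.

-3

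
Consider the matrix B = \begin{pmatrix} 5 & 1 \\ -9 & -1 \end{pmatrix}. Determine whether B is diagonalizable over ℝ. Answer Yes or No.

No

Characteristic polynomial: p(s) = s^2 - 4s + 4 = (s - 2)^2.
s = 2 has algebraic multiplicity 2; rank(B − 2I) = 1, so geometric multiplicity = 1.
Geometric multiplicity < algebraic multiplicity, so B is not diagonalizable.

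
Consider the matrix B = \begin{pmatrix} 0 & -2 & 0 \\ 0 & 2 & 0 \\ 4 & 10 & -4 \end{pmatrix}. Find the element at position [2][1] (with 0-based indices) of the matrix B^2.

-28

Characteristic polynomial: λ^3 + 2λ^2 - 8λ = λ(λ - 2)(λ + 4), so the eigenvalues are -4, 0, 2.
λ=0: eigenvector (1, 0, 1).
λ=2: eigenvector (-1, 1, 1).
λ=-4: eigenvector (0, 0, 1).
P = [[1, -1, 0], [0, 1, 0], [1, 1, 1]], D = diag(0, 2, -4), P⁻¹ = [[1, 1, 0], [0, 1, 0], [-1, -2, 1]].
B² = P·diag(0, 4, 16)·P⁻¹ = [[0, -4, 0], [0, 4, 0], [-16, -28, 16]].
The requested entry is -28.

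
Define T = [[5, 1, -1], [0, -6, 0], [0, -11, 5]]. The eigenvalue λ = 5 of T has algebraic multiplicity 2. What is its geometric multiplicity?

T − 5I = [[0, 1, -1], [0, -11, 0], [0, -11, 0]].
This matrix has rank 2, so its null space has dimension 3 − 2 = 1.

1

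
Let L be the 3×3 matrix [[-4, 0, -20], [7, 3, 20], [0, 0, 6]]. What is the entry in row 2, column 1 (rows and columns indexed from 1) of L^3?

Characteristic polynomial: s^3 - 5s^2 - 18s + 72 = (s - 6)(s - 3)(s + 4), so the eigenvalues are -4, 3, 6.
s=3: eigenvector (0, 1, 0).
s=6: eigenvector (-2, 2, 1).
s=-4: eigenvector (-1, 1, 0).
P = [[0, -2, -1], [1, 2, 1], [0, 1, 0]], D = diag(3, 6, -4), P⁻¹ = [[1, 1, 0], [0, 0, 1], [-1, 0, -2]].
L³ = P·diag(27, 216, -64)·P⁻¹ = [[-64, 0, -560], [91, 27, 560], [0, 0, 216]].
The requested entry is 91.

91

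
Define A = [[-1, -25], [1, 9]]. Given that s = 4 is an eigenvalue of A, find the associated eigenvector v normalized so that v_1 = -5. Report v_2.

1

A − 4I = [[-5, -25], [1, 5]].
Solving (A − 4I)v = 0 gives the eigenspace spanned by (-5, 1).
With v_1 = -5, v = (-5, 1), so v_2 = 1.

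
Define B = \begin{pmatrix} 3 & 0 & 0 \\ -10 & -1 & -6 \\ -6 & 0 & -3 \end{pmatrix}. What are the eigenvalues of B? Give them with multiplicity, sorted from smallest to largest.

-3, -1, 3

Characteristic polynomial: p(μ) = μ^3 + μ^2 - 9μ - 9 = (μ - 3)(μ + 1)(μ + 3).
Roots (with multiplicity): -3, -1, 3.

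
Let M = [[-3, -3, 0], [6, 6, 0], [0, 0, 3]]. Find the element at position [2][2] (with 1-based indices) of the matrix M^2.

Characteristic polynomial: t^3 - 6t^2 + 9t = t(t - 3)^2, so the eigenvalues are 0, 3, 3.
t=0: eigenvector (1, -1, 0).
t=3: eigenvector (-1, 2, 0).
t=3: eigenvector (0, 0, 1).
P = [[1, -1, 0], [-1, 2, 0], [0, 0, 1]], D = diag(0, 3, 3), P⁻¹ = [[2, 1, 0], [1, 1, 0], [0, 0, 1]].
M² = P·diag(0, 9, 9)·P⁻¹ = [[-9, -9, 0], [18, 18, 0], [0, 0, 9]].
The requested entry is 18.

18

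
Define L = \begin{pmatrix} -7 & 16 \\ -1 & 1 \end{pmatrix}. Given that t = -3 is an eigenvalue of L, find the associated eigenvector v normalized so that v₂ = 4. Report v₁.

16

L + 3I = [[-4, 16], [-1, 4]].
Solving (L + 3I)v = 0 gives the eigenspace spanned by (16, 4).
With v₂ = 4, v = (16, 4), so v₁ = 16.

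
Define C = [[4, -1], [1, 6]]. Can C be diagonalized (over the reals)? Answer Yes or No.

Characteristic polynomial: p(λ) = λ^2 - 10λ + 25 = (λ - 5)^2.
λ = 5 has algebraic multiplicity 2; rank(C − 5I) = 1, so geometric multiplicity = 1.
Geometric multiplicity < algebraic multiplicity, so C is not diagonalizable.

No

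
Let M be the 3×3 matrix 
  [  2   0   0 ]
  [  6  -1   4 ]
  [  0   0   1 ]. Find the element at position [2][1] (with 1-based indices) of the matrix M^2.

6

Characteristic polynomial: r^3 - 2r^2 - r + 2 = (r - 2)(r - 1)(r + 1), so the eigenvalues are -1, 1, 2.
r=-1: eigenvector (0, 1, 0).
r=2: eigenvector (1, 2, 0).
r=1: eigenvector (0, 2, 1).
P = [[0, 1, 0], [1, 2, 2], [0, 0, 1]], D = diag(-1, 2, 1), P⁻¹ = [[-2, 1, -2], [1, 0, 0], [0, 0, 1]].
M² = P·diag(1, 4, 1)·P⁻¹ = [[4, 0, 0], [6, 1, 0], [0, 0, 1]].
The requested entry is 6.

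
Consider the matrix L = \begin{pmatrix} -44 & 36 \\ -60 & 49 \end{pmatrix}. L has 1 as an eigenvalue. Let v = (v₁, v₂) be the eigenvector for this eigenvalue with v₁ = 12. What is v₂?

L − 1I = [[-45, 36], [-60, 48]].
Solving (L − 1I)v = 0 gives the eigenspace spanned by (12, 15).
With v₁ = 12, v = (12, 15), so v₂ = 15.

15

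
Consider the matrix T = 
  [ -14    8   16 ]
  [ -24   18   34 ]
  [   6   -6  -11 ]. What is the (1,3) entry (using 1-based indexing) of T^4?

-5120

Characteristic polynomial: μ^3 + 7μ^2 + 4μ - 12 = (μ - 1)(μ + 2)(μ + 6), so the eigenvalues are -6, -2, 1.
μ=-6: eigenvector (1, 1, 0).
μ=-2: eigenvector (2, -1, 2).
μ=1: eigenvector (0, -2, 1).
P = [[1, 2, 0], [1, -1, -2], [0, 2, 1]], D = diag(-6, -2, 1), P⁻¹ = [[3, -2, -4], [-1, 1, 2], [2, -2, -3]].
T⁴ = P·diag(1296, 16, 1)·P⁻¹ = [[3856, -2560, -5120], [3900, -2604, -5210], [-30, 30, 61]].
The requested entry is -5120.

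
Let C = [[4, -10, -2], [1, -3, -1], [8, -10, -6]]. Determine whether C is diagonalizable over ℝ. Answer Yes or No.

Yes

Characteristic polynomial: p(μ) = μ^3 + 5μ^2 - 2μ - 24 = (μ - 2)(μ + 3)(μ + 4).
All 3 eigenvalues are distinct, so C is diagonalizable.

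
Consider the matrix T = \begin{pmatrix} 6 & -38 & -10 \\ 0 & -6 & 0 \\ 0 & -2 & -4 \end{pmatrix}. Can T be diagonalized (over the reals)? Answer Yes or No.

Yes

Characteristic polynomial: p(μ) = μ^3 + 4μ^2 - 36μ - 144 = (μ - 6)(μ + 4)(μ + 6).
All 3 eigenvalues are distinct, so T is diagonalizable.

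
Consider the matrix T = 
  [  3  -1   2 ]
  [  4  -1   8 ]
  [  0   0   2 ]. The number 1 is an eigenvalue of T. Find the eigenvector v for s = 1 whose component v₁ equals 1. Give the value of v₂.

T − 1I = [[2, -1, 2], [4, -2, 8], [0, 0, 1]].
Solving (T − 1I)v = 0 gives the eigenspace spanned by (1, 2, 0).
With v₁ = 1, v = (1, 2, 0), so v₂ = 2.

2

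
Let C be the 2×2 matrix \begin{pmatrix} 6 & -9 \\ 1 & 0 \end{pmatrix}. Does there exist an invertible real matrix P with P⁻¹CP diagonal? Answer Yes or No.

No

Characteristic polynomial: p(t) = t^2 - 6t + 9 = (t - 3)^2.
t = 3 has algebraic multiplicity 2; rank(C − 3I) = 1, so geometric multiplicity = 1.
Geometric multiplicity < algebraic multiplicity, so C is not diagonalizable.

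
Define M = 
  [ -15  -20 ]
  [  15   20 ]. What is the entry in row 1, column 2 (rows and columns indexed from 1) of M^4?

Characteristic polynomial: r^2 - 5r = r(r - 5), so the eigenvalues are 0, 5.
r=5: eigenvector (-1, 1).
r=0: eigenvector (-4, 3).
P = [[-1, -4], [1, 3]], D = diag(5, 0), P⁻¹ = [[3, 4], [-1, -1]].
M⁴ = P·diag(625, 0)·P⁻¹ = [[-1875, -2500], [1875, 2500]].
The requested entry is -2500.

-2500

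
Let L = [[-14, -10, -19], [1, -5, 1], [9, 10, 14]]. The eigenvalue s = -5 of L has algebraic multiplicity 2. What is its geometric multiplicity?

L + 5I = [[-9, -10, -19], [1, 0, 1], [9, 10, 19]].
This matrix has rank 2, so its null space has dimension 3 − 2 = 1.

1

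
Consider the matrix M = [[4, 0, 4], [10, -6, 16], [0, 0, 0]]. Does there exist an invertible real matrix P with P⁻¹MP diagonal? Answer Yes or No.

Characteristic polynomial: p(s) = s^3 + 2s^2 - 24s = s(s - 4)(s + 6).
All 3 eigenvalues are distinct, so M is diagonalizable.

Yes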